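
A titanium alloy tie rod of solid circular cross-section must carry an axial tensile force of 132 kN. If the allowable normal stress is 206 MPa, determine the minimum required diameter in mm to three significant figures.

Required area A ≥ P/σ_allow = 132000/206 = 640.8 mm².
For a solid circular section, d ≥ √(4A/π) = 28.56 mm.

28.6 mm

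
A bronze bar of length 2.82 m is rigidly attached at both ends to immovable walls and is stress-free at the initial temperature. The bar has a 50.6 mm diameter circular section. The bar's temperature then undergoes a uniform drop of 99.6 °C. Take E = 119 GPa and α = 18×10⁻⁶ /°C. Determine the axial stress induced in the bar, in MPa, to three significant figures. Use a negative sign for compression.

Free thermal expansion αLΔT = 18e-6 · 2820 · -99.6 = -5.056 mm.
The walls impose strain ε = −(-5.056)/2820 = 1.7928e-03; σ = Eε = 119000 · 1.7928e-03 = 213.3 MPa.

213 MPa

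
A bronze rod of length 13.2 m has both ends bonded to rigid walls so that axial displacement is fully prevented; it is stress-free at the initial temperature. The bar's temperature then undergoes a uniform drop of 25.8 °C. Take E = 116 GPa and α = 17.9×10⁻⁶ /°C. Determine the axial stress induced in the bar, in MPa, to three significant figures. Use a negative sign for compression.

53.6 MPa

Free thermal expansion αLΔT = 17.9e-6 · 13200 · -25.8 = -6.096 mm.
The walls impose strain ε = −(-6.096)/13200 = 4.6182e-04; σ = Eε = 116000 · 4.6182e-04 = 53.57 MPa.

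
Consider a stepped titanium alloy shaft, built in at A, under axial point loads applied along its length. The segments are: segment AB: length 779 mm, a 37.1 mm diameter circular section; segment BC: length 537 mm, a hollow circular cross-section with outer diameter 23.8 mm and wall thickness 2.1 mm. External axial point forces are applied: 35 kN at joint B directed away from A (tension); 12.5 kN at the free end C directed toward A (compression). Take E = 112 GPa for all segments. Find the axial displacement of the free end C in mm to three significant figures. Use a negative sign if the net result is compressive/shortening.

-0.274 mm

Internal axial forces (sectioning from the free end, tension +): N_BC = -12.5 kN, N_AB = 22.5 kN.
A_AB = 1081 mm².
A_BC = 143.2 mm².
δ_AB = 22500·779/(1081·112000) = 0.1448 mm
δ_BC = -12500·537/(143.2·112000) = -0.4186 mm
δ = Σδ_i = -0.2739 mm.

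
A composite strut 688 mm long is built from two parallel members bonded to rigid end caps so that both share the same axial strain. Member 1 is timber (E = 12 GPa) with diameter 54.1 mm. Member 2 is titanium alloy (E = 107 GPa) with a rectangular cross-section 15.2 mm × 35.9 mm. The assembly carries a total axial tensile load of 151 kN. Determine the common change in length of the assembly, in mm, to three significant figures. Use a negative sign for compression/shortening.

1.21 mm

A_1 = 2299 mm².
A_2 = 545.7 mm².
Equal strain + equilibrium ⇒ each member carries load in proportion to AE: A₁E₁ = 27580000 N, A₂E₂ = 58390000 N, ΣAE = 85970000 N.
δ = PL/ΣAE = 151000·688/85970000 = 1.208 mm.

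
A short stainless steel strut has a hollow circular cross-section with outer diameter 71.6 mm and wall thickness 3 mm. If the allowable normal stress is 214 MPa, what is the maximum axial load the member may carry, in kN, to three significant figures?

138 kN

A = 646.5 mm².
P_max = σ_allow · A = 214 · 646.5 = 138400 N = 138.4 kN.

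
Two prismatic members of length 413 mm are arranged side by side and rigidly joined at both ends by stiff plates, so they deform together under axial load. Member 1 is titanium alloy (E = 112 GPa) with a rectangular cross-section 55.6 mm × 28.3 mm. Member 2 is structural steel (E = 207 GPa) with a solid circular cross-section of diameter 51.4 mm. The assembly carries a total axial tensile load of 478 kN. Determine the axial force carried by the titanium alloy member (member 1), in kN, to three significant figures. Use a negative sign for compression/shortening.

139 kN

A_1 = 1573 mm².
A_2 = 2075 mm².
Equal strain + equilibrium ⇒ each member carries load in proportion to AE: A₁E₁ = 176200000 N, A₂E₂ = 429500000 N, ΣAE = 605800000 N.
F₁ = P·A₁E₁/ΣAE = 478000·176200000/605800000 = 139100 N.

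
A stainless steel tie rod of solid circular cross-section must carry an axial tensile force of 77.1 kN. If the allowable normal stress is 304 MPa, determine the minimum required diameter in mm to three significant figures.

18.0 mm

Required area A ≥ P/σ_allow = 77100/304 = 253.6 mm².
For a solid circular section, d ≥ √(4A/π) = 17.97 mm.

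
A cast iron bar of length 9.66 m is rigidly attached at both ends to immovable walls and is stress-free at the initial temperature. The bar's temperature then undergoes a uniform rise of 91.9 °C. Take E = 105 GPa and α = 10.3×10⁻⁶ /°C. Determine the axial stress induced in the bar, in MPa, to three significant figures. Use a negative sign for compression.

-99.4 MPa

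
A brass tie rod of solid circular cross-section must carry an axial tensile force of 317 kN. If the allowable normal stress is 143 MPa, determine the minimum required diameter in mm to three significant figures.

53.1 mm

Required area A ≥ P/σ_allow = 317000/143 = 2217 mm².
For a solid circular section, d ≥ √(4A/π) = 53.13 mm.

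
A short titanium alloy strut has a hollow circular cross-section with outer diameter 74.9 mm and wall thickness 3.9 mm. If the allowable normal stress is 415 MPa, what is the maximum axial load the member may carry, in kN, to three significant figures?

361 kN

A = 869.9 mm².
P_max = σ_allow · A = 415 · 869.9 = 361000 N = 361 kN.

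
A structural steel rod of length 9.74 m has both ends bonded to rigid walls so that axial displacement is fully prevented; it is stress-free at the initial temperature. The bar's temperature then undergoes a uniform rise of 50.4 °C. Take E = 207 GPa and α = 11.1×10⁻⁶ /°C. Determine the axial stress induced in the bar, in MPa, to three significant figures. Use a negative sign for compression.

Free thermal expansion αLΔT = 11.1e-6 · 9740 · 50.4 = 5.449 mm.
The walls impose strain ε = −(5.449)/9740 = -5.5944e-04; σ = Eε = 207000 · -5.5944e-04 = -115.8 MPa.

-116 MPa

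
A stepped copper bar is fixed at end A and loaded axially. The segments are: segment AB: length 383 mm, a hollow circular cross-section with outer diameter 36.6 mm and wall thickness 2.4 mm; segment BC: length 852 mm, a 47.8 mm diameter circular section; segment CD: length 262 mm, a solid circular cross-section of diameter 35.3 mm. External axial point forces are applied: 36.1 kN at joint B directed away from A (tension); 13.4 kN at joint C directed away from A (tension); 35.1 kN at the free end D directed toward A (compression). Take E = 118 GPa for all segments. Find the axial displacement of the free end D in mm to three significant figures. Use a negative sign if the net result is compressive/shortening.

Internal axial forces (sectioning from the free end, tension +): N_CD = -35.1 kN, N_BC = -21.7 kN, N_AB = 14.4 kN.
A_AB = 257.9 mm².
A_BC = 1795 mm².
A_CD = 978.7 mm².
δ_AB = 14400·383/(257.9·118000) = 0.1813 mm
δ_BC = -21700·852/(1795·118000) = -0.08731 mm
δ_CD = -35100·262/(978.7·118000) = -0.07963 mm
δ = Σδ_i = 0.01431 mm.

0.0143 mm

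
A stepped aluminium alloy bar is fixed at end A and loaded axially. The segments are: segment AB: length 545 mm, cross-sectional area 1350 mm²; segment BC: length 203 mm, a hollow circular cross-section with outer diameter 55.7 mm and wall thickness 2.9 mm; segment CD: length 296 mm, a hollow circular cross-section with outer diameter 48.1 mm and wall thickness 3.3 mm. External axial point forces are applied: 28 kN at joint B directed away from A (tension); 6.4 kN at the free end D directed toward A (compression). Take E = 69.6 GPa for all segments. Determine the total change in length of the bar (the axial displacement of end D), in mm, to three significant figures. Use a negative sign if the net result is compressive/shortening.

Internal axial forces (sectioning from the free end, tension +): N_CD = -6.4 kN, N_BC = -6.4 kN, N_AB = 21.6 kN.
A_BC = 481 mm².
A_CD = 464.5 mm².
δ_AB = 21600·545/(1350·69600) = 0.1253 mm
δ_BC = -6400·203/(481·69600) = -0.0388 mm
δ_CD = -6400·296/(464.5·69600) = -0.0586 mm
δ = Σδ_i = 0.02788 mm.

0.0279 mm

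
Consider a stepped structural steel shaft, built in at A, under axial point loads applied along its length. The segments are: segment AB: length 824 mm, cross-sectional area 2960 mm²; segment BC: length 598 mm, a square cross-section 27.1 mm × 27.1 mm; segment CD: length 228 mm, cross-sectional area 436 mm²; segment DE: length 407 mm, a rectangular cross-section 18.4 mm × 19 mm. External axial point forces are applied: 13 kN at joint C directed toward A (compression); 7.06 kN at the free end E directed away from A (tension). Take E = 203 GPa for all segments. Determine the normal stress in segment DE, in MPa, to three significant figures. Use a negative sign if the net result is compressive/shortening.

20.2 MPa

Internal axial forces (sectioning from the free end, tension +): N_DE = 7.06 kN, N_CD = 7.06 kN, N_BC = -5.94 kN, N_AB = -5.94 kN.
A_DE = 349.6 mm².
σ_DE = N_DE/A_DE = 7060/349.6 = 20.19 MPa.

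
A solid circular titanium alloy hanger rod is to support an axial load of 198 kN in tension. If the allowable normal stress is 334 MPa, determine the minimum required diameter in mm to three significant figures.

Required area A ≥ P/σ_allow = 198000/334 = 592.8 mm².
For a solid circular section, d ≥ √(4A/π) = 27.47 mm.

27.5 mm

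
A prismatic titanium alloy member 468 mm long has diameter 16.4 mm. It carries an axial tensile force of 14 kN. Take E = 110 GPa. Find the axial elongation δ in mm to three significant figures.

0.282 mm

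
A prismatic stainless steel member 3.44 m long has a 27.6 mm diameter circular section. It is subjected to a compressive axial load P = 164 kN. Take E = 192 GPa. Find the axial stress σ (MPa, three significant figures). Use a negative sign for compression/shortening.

A = 598.3 mm².
σ = N/A = -164000/598.3 = -274.1 MPa.

-274 MPa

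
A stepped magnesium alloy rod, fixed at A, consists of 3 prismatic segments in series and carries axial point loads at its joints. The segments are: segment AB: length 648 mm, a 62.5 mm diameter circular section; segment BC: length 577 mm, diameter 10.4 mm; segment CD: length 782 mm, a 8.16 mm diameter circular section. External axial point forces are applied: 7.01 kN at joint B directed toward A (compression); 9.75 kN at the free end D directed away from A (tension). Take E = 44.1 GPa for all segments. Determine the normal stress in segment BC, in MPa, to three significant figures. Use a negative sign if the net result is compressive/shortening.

115 MPa

Internal axial forces (sectioning from the free end, tension +): N_CD = 9.75 kN, N_BC = 9.75 kN, N_AB = 2.74 kN.
A_BC = 84.95 mm².
σ_BC = N_BC/A_BC = 9750/84.95 = 114.8 MPa.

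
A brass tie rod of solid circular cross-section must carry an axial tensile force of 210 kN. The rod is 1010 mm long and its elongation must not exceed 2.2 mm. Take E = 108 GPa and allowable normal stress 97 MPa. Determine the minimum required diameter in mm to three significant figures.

52.5 mm

Required area A ≥ P/σ_allow = 210000/97 = 2165 mm².
For a solid circular section, d ≥ √(4A/π) = 52.5 mm.
Elongation limit: A ≥ PL/(Eδ_allow) = 210000·1010/(108000·2.2) = 892.7 mm² ⇒ d ≥ 33.71 mm.
The stress limit governs.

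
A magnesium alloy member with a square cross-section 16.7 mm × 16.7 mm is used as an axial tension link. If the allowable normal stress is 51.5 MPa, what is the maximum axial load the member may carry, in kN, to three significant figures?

14.4 kN

A = 278.9 mm².
P_max = σ_allow · A = 51.5 · 278.9 = 14360 N = 14.36 kN.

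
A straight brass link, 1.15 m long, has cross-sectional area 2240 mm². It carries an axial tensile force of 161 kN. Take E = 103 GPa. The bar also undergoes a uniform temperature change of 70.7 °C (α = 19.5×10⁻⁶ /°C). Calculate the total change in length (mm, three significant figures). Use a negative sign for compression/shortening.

2.39 mm

δ_mech = NL/(AE) = 161000·1150/(2240·103000) = 0.8025 mm.
δ_thermal = αLΔT = 19.5e-6·1150·70.7 = 1.585 mm.
δ = δ_mech + δ_thermal = 2.388 mm.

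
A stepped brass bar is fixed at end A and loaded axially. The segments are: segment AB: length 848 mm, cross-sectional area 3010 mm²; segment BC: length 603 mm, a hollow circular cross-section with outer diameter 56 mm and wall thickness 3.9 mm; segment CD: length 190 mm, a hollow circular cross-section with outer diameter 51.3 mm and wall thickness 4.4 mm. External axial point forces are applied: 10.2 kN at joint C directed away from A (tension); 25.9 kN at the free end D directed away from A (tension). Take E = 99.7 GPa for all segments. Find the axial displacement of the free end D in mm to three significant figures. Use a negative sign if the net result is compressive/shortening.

0.520 mm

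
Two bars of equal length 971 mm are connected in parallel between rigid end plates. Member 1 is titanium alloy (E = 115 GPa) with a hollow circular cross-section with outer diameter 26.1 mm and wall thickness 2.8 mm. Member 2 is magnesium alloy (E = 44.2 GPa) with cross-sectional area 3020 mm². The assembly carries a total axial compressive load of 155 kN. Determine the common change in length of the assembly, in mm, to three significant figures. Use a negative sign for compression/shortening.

A_1 = 205 mm².
Equal strain + equilibrium ⇒ each member carries load in proportion to AE: A₁E₁ = 23570000 N, A₂E₂ = 133500000 N, ΣAE = 157100000 N.
δ = PL/ΣAE = -155000·971/157100000 = -0.9583 mm.

-0.958 mm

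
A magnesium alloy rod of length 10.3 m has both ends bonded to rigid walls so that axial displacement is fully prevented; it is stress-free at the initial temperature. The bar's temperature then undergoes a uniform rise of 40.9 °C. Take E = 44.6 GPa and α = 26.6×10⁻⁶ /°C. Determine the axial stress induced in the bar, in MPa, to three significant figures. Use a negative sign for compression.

Free thermal expansion αLΔT = 26.6e-6 · 10300 · 40.9 = 11.21 mm.
The walls impose strain ε = −(11.21)/10300 = -1.0879e-03; σ = Eε = 44600 · -1.0879e-03 = -48.52 MPa.

-48.5 MPa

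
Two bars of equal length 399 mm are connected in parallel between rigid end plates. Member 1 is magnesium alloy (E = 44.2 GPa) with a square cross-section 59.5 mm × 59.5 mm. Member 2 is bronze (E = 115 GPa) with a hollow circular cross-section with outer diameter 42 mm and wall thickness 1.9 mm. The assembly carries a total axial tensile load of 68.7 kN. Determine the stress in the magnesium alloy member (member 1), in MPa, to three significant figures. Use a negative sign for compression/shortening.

A_1 = 3540 mm².
A_2 = 239.4 mm².
Equal strain + equilibrium ⇒ each member carries load in proportion to AE: A₁E₁ = 156500000 N, A₂E₂ = 27530000 N, ΣAE = 184000000 N.
σ₁ = P·E₁/ΣAE = 68700·44200/184000000 = 16.5 MPa.

16.5 MPa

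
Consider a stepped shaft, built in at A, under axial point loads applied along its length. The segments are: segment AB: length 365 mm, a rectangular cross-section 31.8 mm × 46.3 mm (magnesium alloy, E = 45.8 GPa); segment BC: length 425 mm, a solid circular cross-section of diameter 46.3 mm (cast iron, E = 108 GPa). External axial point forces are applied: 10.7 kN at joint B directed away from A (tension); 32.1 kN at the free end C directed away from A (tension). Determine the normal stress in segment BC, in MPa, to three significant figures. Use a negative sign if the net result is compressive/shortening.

19.1 MPa

Internal axial forces (sectioning from the free end, tension +): N_BC = 32.1 kN, N_AB = 42.8 kN.
A_BC = 1684 mm².
σ_BC = N_BC/A_BC = 32100/1684 = 19.07 MPa.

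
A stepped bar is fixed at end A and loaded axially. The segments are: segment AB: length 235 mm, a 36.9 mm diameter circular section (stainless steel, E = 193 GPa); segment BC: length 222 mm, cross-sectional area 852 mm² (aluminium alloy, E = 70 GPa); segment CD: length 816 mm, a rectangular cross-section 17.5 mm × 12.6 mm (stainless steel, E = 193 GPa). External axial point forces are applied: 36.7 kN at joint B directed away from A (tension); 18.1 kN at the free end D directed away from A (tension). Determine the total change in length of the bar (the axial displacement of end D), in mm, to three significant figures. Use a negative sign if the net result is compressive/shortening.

0.477 mm

Internal axial forces (sectioning from the free end, tension +): N_CD = 18.1 kN, N_BC = 18.1 kN, N_AB = 54.8 kN.
A_AB = 1069 mm².
A_CD = 220.5 mm².
δ_AB = 54800·235/(1069·193000) = 0.06239 mm
δ_BC = 18100·222/(852·70000) = 0.06737 mm
δ_CD = 18100·816/(220.5·193000) = 0.3471 mm
δ = Σδ_i = 0.4768 mm.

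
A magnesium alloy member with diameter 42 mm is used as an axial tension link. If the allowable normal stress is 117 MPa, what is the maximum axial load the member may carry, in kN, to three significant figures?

162 kN

A = 1385 mm².
P_max = σ_allow · A = 117 · 1385 = 162100 N = 162.1 kN.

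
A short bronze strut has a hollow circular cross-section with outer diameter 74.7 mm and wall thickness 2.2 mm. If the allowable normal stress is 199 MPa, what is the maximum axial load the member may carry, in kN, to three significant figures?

99.7 kN

A = 501.1 mm².
P_max = σ_allow · A = 199 · 501.1 = 99720 N = 99.72 kN.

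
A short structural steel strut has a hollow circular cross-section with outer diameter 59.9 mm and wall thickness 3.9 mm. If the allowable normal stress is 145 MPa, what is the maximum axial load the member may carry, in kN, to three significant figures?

A = 686.1 mm².
P_max = σ_allow · A = 145 · 686.1 = 99490 N = 99.49 kN.

99.5 kN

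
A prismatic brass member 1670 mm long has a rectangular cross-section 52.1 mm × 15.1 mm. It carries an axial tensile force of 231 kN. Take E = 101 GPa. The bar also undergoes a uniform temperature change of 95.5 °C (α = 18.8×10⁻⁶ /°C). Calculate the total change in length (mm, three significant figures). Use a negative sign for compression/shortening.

7.85 mm

A = 786.7 mm².
δ_mech = NL/(AE) = 231000·1670/(786.7·101000) = 4.855 mm.
δ_thermal = αLΔT = 18.8e-6·1670·95.5 = 2.998 mm.
δ = δ_mech + δ_thermal = 7.853 mm.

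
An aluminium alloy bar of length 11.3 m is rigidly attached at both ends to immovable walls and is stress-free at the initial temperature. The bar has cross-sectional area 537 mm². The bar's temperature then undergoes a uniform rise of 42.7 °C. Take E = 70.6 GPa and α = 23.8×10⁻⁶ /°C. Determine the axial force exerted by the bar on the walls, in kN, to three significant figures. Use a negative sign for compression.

-38.5 kN

Free thermal expansion αLΔT = 23.8e-6 · 11300 · 42.7 = 11.48 mm.
The walls impose strain ε = −(11.48)/11300 = -1.0163e-03; σ = Eε = 70600 · -1.0163e-03 = -71.75 MPa.
Wall reaction R = σ·A = -71.75·537 = -38530 N = -38.53 kN.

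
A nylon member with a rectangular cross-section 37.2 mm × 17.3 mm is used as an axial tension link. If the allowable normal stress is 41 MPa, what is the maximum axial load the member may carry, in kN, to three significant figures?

26.4 kN

A = 643.6 mm².
P_max = σ_allow · A = 41 · 643.6 = 26390 N = 26.39 kN.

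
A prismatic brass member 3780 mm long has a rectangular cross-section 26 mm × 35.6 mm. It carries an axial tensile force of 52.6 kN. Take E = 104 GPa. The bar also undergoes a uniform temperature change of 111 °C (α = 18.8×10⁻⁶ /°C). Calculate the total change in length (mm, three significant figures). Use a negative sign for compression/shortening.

A = 925.6 mm².
δ_mech = NL/(AE) = 52600·3780/(925.6·104000) = 2.065 mm.
δ_thermal = αLΔT = 18.8e-6·3780·111 = 7.888 mm.
δ = δ_mech + δ_thermal = 9.954 mm.

9.95 mm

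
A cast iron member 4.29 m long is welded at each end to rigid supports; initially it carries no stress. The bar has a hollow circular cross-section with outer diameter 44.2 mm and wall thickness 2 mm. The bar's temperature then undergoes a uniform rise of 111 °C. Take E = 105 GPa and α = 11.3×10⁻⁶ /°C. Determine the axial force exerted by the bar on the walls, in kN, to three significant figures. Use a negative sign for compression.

-34.9 kN

Free thermal expansion αLΔT = 11.3e-6 · 4290 · 111 = 5.381 mm.
The walls impose strain ε = −(5.381)/4290 = -1.2543e-03; σ = Eε = 105000 · -1.2543e-03 = -131.7 MPa.
Wall reaction R = σ·A = -131.7·265.2 = -34920 N = -34.92 kN.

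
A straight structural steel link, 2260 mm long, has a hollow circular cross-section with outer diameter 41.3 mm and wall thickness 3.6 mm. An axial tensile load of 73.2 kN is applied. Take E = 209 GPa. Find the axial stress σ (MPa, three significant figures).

172 MPa

A = 426.4 mm².
σ = N/A = 73200/426.4 = 171.7 MPa.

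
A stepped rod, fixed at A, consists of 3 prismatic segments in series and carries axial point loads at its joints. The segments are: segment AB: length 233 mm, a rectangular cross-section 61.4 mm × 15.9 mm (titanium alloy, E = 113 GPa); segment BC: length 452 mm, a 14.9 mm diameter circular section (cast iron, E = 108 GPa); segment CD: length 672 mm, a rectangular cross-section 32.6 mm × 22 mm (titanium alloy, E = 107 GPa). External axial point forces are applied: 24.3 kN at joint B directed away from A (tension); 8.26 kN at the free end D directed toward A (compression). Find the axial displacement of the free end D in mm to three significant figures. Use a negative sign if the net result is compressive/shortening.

Internal axial forces (sectioning from the free end, tension +): N_CD = -8.26 kN, N_BC = -8.26 kN, N_AB = 16.04 kN.
A_AB = 976.3 mm².
A_BC = 174.4 mm².
A_CD = 717.2 mm².
δ_AB = 16040·233/(976.3·113000) = 0.03388 mm
δ_BC = -8260·452/(174.4·108000) = -0.1983 mm
δ_CD = -8260·672/(717.2·107000) = -0.07233 mm
δ = Σδ_i = -0.2367 mm.

-0.237 mm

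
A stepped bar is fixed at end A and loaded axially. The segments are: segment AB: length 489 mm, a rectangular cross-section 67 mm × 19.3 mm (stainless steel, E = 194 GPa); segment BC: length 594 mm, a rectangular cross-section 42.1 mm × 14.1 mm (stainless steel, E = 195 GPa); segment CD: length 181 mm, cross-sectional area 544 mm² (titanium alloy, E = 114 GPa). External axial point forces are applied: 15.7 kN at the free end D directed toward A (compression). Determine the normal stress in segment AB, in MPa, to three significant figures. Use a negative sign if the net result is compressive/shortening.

-12.1 MPa

Internal axial forces (sectioning from the free end, tension +): N_CD = -15.7 kN, N_BC = -15.7 kN, N_AB = -15.7 kN.
A_AB = 1293 mm².
σ_AB = N_AB/A_AB = -15700/1293 = -12.14 MPa.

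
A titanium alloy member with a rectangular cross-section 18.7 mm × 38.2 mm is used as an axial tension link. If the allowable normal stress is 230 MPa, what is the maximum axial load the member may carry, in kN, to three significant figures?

A = 714.3 mm².
P_max = σ_allow · A = 230 · 714.3 = 164300 N = 164.3 kN.

164 kN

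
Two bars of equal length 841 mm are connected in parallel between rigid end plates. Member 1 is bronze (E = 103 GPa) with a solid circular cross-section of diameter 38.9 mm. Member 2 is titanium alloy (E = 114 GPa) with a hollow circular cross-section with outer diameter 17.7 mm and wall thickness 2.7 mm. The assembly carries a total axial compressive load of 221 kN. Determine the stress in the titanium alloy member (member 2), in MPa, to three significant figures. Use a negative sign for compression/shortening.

-184 MPa

A_1 = 1188 mm².
A_2 = 127.2 mm².
Equal strain + equilibrium ⇒ each member carries load in proportion to AE: A₁E₁ = 122400000 N, A₂E₂ = 14500000 N, ΣAE = 136900000 N.
σ₂ = P·E₂/ΣAE = -221000·114000/136900000 = -184 MPa.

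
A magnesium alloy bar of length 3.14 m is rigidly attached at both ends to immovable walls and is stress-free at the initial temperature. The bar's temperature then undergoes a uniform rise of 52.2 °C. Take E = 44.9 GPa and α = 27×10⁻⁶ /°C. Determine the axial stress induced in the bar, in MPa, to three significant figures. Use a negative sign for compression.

-63.3 MPa

Free thermal expansion αLΔT = 27e-6 · 3140 · 52.2 = 4.426 mm.
The walls impose strain ε = −(4.426)/3140 = -1.4094e-03; σ = Eε = 44900 · -1.4094e-03 = -63.28 MPa.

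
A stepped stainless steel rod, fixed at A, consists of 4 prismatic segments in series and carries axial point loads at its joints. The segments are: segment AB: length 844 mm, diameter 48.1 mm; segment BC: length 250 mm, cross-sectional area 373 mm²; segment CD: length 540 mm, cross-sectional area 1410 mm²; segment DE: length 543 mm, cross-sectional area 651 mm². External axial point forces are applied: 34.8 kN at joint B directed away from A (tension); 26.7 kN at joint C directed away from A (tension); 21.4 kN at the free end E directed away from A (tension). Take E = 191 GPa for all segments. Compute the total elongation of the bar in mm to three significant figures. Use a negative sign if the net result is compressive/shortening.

0.507 mm

Internal axial forces (sectioning from the free end, tension +): N_DE = 21.4 kN, N_CD = 21.4 kN, N_BC = 48.1 kN, N_AB = 82.9 kN.
A_AB = 1817 mm².
δ_AB = 82900·844/(1817·191000) = 0.2016 mm
δ_BC = 48100·250/(373·191000) = 0.1688 mm
δ_CD = 21400·540/(1410·191000) = 0.04291 mm
δ_DE = 21400·543/(651·191000) = 0.09345 mm
δ = Σδ_i = 0.5067 mm.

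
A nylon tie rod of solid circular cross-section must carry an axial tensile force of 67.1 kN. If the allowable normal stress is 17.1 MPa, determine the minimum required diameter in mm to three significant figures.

70.7 mm

Required area A ≥ P/σ_allow = 67100/17.1 = 3924 mm².
For a solid circular section, d ≥ √(4A/π) = 70.68 mm.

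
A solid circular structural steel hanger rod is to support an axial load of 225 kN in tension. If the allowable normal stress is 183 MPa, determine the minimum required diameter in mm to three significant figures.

39.6 mm

Required area A ≥ P/σ_allow = 225000/183 = 1230 mm².
For a solid circular section, d ≥ √(4A/π) = 39.57 mm.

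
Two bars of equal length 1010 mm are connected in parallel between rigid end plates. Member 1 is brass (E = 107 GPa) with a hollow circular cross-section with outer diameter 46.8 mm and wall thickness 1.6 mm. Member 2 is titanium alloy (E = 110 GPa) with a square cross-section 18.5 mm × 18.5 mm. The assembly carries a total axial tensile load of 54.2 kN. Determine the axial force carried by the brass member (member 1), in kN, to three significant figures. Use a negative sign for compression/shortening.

A_1 = 227.2 mm².
A_2 = 342.2 mm².
Equal strain + equilibrium ⇒ each member carries load in proportion to AE: A₁E₁ = 24310000 N, A₂E₂ = 37650000 N, ΣAE = 61960000 N.
F₁ = P·A₁E₁/ΣAE = 54200·24310000/61960000 = 21270 N.

21.3 kN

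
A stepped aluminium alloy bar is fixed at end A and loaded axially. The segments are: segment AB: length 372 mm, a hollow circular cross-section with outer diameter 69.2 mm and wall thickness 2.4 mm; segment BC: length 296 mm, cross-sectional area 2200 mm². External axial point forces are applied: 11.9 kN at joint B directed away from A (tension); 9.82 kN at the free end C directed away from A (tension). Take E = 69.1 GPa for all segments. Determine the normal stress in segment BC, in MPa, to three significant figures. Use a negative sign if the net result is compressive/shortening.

4.46 MPa

Internal axial forces (sectioning from the free end, tension +): N_BC = 9.82 kN, N_AB = 21.72 kN.
σ_BC = N_BC/A_BC = 9820/2200 = 4.464 MPa.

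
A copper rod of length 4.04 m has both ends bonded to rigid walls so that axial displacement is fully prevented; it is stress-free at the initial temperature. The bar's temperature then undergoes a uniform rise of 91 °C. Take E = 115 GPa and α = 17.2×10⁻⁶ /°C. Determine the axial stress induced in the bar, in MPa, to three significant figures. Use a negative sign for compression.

-180 MPa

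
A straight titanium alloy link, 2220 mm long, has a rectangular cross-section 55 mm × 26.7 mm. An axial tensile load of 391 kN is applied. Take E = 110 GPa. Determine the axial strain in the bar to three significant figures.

0.00242

A = 1468 mm².
σ = N/A = 266.3 MPa; ε = σ/E = 266.3/110000 = 2.421e-03.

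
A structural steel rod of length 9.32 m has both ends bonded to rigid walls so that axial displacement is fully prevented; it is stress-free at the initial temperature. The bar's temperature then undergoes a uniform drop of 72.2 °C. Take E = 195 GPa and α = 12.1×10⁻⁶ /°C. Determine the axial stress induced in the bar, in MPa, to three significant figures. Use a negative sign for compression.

Free thermal expansion αLΔT = 12.1e-6 · 9320 · -72.2 = -8.142 mm.
The walls impose strain ε = −(-8.142)/9320 = 8.7362e-04; σ = Eε = 195000 · 8.7362e-04 = 170.4 MPa.

170 MPa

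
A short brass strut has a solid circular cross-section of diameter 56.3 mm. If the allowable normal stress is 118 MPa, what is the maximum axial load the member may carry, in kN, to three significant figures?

294 kN

A = 2489 mm².
P_max = σ_allow · A = 118 · 2489 = 293800 N = 293.8 kN.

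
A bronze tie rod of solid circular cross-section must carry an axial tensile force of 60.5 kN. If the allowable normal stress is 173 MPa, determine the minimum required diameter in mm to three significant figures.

21.1 mm

Required area A ≥ P/σ_allow = 60500/173 = 349.7 mm².
For a solid circular section, d ≥ √(4A/π) = 21.1 mm.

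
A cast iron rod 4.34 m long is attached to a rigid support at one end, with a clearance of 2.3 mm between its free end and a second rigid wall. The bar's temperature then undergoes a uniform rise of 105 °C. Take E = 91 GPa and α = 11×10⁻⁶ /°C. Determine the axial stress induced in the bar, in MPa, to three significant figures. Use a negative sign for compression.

Free thermal expansion αLΔT = 11e-6 · 4340 · 105 = 5.013 mm.
The walls engage after the gap closes; constrained expansion = 5.013 − 2.3 = 2.713 mm.
The walls impose strain ε = −(2.713)/4340 = -6.2505e-04; σ = Eε = 91000 · -6.2505e-04 = -56.88 MPa.

-56.9 MPa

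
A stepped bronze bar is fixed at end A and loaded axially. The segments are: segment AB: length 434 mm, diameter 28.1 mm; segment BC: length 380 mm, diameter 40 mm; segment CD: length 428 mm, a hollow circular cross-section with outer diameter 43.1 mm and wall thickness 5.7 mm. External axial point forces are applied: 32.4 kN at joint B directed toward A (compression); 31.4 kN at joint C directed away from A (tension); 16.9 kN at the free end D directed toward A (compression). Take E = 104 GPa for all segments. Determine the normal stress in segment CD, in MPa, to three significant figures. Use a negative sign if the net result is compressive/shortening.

Internal axial forces (sectioning from the free end, tension +): N_CD = -16.9 kN, N_BC = 14.5 kN, N_AB = -17.9 kN.
A_CD = 669.7 mm².
σ_CD = N_CD/A_CD = -16900/669.7 = -25.23 MPa.

-25.2 MPa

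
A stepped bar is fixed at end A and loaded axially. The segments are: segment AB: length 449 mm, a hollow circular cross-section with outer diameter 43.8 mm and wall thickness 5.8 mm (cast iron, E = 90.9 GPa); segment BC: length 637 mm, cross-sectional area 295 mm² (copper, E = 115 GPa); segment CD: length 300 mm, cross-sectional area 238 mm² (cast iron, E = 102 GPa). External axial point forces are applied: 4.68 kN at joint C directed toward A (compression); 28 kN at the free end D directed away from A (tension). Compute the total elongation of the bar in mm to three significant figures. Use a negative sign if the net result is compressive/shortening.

Internal axial forces (sectioning from the free end, tension +): N_CD = 28 kN, N_BC = 23.32 kN, N_AB = 23.32 kN.
A_AB = 692.4 mm².
δ_AB = 23320·449/(692.4·90900) = 0.1664 mm
δ_BC = 23320·637/(295·115000) = 0.4379 mm
δ_CD = 28000·300/(238·102000) = 0.346 mm
δ = Σδ_i = 0.9503 mm.

0.950 mm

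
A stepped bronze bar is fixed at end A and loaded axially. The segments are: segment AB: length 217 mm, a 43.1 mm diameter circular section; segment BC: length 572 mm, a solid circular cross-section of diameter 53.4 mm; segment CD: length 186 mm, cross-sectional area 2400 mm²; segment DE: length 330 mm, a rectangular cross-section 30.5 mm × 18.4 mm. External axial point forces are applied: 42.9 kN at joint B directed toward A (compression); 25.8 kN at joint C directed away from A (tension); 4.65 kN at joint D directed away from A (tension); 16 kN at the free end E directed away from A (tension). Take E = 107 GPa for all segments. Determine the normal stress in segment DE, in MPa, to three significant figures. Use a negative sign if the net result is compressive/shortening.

Internal axial forces (sectioning from the free end, tension +): N_DE = 16 kN, N_CD = 20.65 kN, N_BC = 46.45 kN, N_AB = 3.55 kN.
A_DE = 561.2 mm².
σ_DE = N_DE/A_DE = 16000/561.2 = 28.51 MPa.

28.5 MPa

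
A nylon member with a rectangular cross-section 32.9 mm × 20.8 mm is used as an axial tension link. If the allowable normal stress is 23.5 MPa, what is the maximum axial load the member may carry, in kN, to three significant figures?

16.1 kN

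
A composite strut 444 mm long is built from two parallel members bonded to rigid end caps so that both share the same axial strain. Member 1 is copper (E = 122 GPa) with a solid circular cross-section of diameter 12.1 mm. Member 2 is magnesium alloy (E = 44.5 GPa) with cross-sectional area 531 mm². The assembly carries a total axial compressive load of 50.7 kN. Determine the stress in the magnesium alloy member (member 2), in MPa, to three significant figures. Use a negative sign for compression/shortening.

-59.9 MPa

A_1 = 115 mm².
Equal strain + equilibrium ⇒ each member carries load in proportion to AE: A₁E₁ = 14030000 N, A₂E₂ = 23630000 N, ΣAE = 37660000 N.
σ₂ = P·E₂/ΣAE = -50700·44500/37660000 = -59.91 MPa.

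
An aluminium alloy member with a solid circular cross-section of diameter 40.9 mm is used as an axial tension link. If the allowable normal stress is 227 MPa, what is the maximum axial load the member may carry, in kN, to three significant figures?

298 kN

A = 1314 mm².
P_max = σ_allow · A = 227 · 1314 = 298200 N = 298.2 kN.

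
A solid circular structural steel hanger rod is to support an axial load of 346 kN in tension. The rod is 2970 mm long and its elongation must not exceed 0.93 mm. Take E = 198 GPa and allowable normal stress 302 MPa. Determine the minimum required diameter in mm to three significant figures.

Required area A ≥ P/σ_allow = 346000/302 = 1146 mm².
For a solid circular section, d ≥ √(4A/π) = 38.19 mm.
Elongation limit: A ≥ PL/(Eδ_allow) = 346000·2970/(198000·0.93) = 5581 mm² ⇒ d ≥ 84.29 mm.
The elongation limit governs.

84.3 mm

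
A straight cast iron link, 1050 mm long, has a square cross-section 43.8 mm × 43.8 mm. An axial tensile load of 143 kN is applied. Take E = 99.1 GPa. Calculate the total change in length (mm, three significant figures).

A = 1918 mm².
δ_mech = NL/(AE) = 143000·1050/(1918·99100) = 0.7898 mm.

0.790 mm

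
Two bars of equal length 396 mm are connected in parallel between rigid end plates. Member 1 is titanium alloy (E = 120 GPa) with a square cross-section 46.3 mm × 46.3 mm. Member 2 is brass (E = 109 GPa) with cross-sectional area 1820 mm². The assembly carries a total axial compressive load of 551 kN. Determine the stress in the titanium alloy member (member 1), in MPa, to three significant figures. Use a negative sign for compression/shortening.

A_1 = 2144 mm².
Equal strain + equilibrium ⇒ each member carries load in proportion to AE: A₁E₁ = 257200000 N, A₂E₂ = 198400000 N, ΣAE = 455600000 N.
σ₁ = P·E₁/ΣAE = -551000·120000/455600000 = -145.1 MPa.

-145 MPa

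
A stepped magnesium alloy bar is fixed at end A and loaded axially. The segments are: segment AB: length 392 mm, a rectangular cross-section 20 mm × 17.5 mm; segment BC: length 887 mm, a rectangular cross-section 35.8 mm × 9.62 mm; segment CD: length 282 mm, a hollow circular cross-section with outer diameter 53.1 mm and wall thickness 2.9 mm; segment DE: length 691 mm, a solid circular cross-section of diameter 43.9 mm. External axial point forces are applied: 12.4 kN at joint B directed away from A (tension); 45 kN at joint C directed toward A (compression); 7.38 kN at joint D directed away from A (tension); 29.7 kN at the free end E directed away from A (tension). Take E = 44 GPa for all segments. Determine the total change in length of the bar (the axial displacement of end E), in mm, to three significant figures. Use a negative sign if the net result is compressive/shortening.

0.478 mm

Internal axial forces (sectioning from the free end, tension +): N_DE = 29.7 kN, N_CD = 37.08 kN, N_BC = -7.92 kN, N_AB = 4.48 kN.
A_AB = 350 mm².
A_BC = 344.4 mm².
A_CD = 457.4 mm².
A_DE = 1514 mm².
δ_AB = 4480·392/(350·44000) = 0.114 mm
δ_BC = -7920·887/(344.4·44000) = -0.4636 mm
δ_CD = 37080·282/(457.4·44000) = 0.5196 mm
δ_DE = 29700·691/(1514·44000) = 0.3082 mm
δ = Σδ_i = 0.4782 mm.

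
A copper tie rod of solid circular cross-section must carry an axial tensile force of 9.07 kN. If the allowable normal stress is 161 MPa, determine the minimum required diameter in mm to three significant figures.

8.47 mm

Required area A ≥ P/σ_allow = 9070/161 = 56.34 mm².
For a solid circular section, d ≥ √(4A/π) = 8.469 mm.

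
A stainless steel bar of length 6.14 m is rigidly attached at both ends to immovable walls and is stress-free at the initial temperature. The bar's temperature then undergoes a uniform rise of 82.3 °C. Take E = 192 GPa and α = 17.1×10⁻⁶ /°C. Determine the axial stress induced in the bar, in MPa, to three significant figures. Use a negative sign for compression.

Free thermal expansion αLΔT = 17.1e-6 · 6140 · 82.3 = 8.641 mm.
The walls impose strain ε = −(8.641)/6140 = -1.4073e-03; σ = Eε = 192000 · -1.4073e-03 = -270.2 MPa.

-270 MPa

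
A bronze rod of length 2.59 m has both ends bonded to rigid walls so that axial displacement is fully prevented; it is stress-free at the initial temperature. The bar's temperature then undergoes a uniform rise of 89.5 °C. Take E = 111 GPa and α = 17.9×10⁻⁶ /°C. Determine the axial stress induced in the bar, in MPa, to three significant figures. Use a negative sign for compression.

Free thermal expansion αLΔT = 17.9e-6 · 2590 · 89.5 = 4.149 mm.
The walls impose strain ε = −(4.149)/2590 = -1.6020e-03; σ = Eε = 111000 · -1.6020e-03 = -177.8 MPa.

-178 MPa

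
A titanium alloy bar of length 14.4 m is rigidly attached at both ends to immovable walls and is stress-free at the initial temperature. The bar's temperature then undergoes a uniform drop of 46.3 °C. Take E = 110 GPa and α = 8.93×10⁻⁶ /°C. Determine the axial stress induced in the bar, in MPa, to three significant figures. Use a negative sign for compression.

Free thermal expansion αLΔT = 8.93e-6 · 14400 · -46.3 = -5.954 mm.
The walls impose strain ε = −(-5.954)/14400 = 4.1346e-04; σ = Eε = 110000 · 4.1346e-04 = 45.48 MPa.

45.5 MPa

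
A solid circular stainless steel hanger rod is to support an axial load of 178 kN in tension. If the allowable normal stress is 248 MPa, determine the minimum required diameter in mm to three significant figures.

Required area A ≥ P/σ_allow = 178000/248 = 717.7 mm².
For a solid circular section, d ≥ √(4A/π) = 30.23 mm.

30.2 mm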